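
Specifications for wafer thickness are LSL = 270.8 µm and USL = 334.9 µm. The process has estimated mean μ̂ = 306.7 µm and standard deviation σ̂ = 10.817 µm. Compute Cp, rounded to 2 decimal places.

0.99

Cp = (USL − LSL) / (6σ̂) = (334.9 − 270.8) / (6 × 10.817) = 64.1000 / 64.9020 = 0.9876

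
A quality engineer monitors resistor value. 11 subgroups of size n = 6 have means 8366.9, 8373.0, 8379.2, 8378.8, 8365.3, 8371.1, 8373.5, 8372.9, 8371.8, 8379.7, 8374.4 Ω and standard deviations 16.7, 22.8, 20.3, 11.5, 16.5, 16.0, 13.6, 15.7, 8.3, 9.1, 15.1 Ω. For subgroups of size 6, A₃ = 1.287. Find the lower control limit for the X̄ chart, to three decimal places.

8353.952

X̄̄ = (8366.9 + 8373.0 + 8379.2 + 8378.8 + 8365.3 + 8371.1 + 8373.5 + 8372.9 + 8371.8 + 8379.7 + 8374.4) / 11 = 8373.3273
s̄ = (16.7 + 22.8 + 20.3 + 11.5 + 16.5 + 16.0 + 13.6 + 15.7 + 8.3 + 9.1 + 15.1) / 11 = 15.0545
LCL = X̄̄ − A₃·s̄ = 8373.3273 − 1.287 × 15.0545 = 8353.9521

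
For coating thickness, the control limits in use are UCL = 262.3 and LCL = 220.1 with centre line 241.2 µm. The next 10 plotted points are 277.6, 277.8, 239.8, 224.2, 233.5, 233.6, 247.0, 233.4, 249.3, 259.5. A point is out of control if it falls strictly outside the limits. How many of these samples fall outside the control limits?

2

Compare each point to [220.1, 262.3]: sample 1 = 277.6 > UCL; sample 2 = 277.8 > UCL.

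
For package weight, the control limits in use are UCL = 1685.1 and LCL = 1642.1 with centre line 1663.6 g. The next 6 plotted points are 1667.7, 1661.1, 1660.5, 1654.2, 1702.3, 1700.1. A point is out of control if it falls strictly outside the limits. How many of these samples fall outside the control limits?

Compare each point to [1642.1, 1685.1]: sample 5 = 1702.3 > UCL; sample 6 = 1700.1 > UCL.

2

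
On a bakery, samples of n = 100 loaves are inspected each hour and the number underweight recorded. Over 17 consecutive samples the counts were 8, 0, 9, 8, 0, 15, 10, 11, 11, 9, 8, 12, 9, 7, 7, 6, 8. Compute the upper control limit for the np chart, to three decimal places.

p̄ = Σdᵢ / (k·n) = 138 / (17 × 100) = 0.08118
UCL = np̄ + 3·√(np̄(1−p̄)) = 8.1176 + 3 × √(8.1176×0.91882) = 8.1176 + 3 × 2.7311 = 16.3108

16.311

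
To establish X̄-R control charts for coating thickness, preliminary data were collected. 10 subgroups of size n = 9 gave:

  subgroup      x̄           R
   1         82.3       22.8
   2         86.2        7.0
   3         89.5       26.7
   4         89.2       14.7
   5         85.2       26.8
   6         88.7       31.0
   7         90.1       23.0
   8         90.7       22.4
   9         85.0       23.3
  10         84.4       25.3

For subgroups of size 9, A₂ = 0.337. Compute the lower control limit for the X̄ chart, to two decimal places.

X̄̄ = (82.3 + 86.2 + 89.5 + 89.2 + 85.2 + 88.7 + 90.1 + 90.7 + 85.0 + 84.4) / 10 = 871.3000 / 10 = 87.1300
R̄ = (22.8 + 7.0 + 26.7 + 14.7 + 26.8 + 31.0 + 23.0 + 22.4 + 23.3 + 25.3) / 10 = 223.0000 / 10 = 22.3000
LCL = X̄̄ − A₂·R̄ = 87.1300 − 0.337 × 22.3000 = 79.6149

79.61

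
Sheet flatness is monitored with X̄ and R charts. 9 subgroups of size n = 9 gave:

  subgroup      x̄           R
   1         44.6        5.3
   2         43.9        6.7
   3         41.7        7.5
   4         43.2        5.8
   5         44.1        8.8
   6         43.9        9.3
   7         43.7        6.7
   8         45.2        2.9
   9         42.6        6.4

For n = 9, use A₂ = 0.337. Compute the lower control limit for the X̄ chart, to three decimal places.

41.431

X̄̄ = (44.6 + 43.9 + 41.7 + 43.2 + 44.1 + 43.9 + 43.7 + 45.2 + 42.6) / 9 = 392.9000 / 9 = 43.6556
R̄ = (5.3 + 6.7 + 7.5 + 5.8 + 8.8 + 9.3 + 6.7 + 2.9 + 6.4) / 9 = 59.4000 / 9 = 6.6000
LCL = X̄̄ − A₂·R̄ = 43.6556 − 0.337 × 6.6000 = 41.4314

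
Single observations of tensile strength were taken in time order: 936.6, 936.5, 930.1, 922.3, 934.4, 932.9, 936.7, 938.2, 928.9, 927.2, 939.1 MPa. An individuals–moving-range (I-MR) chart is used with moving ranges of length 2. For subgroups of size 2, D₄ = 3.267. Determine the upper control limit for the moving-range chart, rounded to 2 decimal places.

Moving ranges: 0.1, 6.4, 7.8, 12.1, 1.5, 3.8, 1.5, 9.3, 1.7, 11.9; M̄R̄ = 56.1000 / 10 = 5.6100
UCL_MR = D₄·M̄R̄ = 3.267 × 5.6100 = 18.3279

18.33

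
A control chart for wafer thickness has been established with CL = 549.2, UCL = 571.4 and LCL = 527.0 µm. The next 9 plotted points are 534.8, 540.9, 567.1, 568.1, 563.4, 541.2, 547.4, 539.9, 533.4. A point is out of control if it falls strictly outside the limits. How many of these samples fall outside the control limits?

0

All 9 points lie within [527.0, 571.4].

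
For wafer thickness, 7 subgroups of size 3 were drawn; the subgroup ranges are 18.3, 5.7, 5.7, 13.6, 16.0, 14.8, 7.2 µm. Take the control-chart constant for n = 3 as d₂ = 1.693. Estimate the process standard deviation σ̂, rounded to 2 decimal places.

6.86

R̄ = (18.3 + 5.7 + 5.7 + 13.6 + 16.0 + 14.8 + 7.2) / 7 = 11.6143
σ̂ = R̄ / d₂ = 11.6143 / 1.693 = 6.8602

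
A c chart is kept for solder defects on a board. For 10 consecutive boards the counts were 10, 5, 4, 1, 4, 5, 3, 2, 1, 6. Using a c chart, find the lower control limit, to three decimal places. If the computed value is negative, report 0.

c̄ = (10 + 5 + 4 + 1 + 4 + 5 + 3 + 2 + 1 + 6) / 10 = 41 / 10 = 4.1000
LCL = c̄ − 3√c̄ = 4.1000 − 3 × 2.0248 = -1.9745 → 0 (cannot be negative)

0.000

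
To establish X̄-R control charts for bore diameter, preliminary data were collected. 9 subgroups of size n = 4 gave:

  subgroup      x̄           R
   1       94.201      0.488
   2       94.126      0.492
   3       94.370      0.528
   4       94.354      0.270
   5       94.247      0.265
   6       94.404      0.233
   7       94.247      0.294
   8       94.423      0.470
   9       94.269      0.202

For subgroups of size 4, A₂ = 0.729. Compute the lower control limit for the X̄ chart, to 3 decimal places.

94.031

X̄̄ = (94.201 + 94.126 + 94.370 + 94.354 + 94.247 + 94.404 + 94.247 + 94.423 + 94.269) / 9 = 848.6410 / 9 = 94.2934
R̄ = (0.488 + 0.492 + 0.528 + 0.270 + 0.265 + 0.233 + 0.294 + 0.470 + 0.202) / 9 = 3.2420 / 9 = 0.3602
LCL = X̄̄ − A₂·R̄ = 94.2934 − 0.729 × 0.3602 = 94.0308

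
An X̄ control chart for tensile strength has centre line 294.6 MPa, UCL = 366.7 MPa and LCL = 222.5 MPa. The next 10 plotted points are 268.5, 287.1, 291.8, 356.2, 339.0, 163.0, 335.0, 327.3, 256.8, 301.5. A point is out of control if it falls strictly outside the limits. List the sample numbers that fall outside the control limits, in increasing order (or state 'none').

6

Compare each point to [222.5, 366.7]: sample 6 = 163.0 < LCL.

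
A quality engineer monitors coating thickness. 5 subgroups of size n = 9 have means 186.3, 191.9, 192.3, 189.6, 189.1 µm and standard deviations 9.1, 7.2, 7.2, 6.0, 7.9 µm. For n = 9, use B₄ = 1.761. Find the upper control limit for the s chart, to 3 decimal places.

13.172

s̄ = (9.1 + 7.2 + 7.2 + 6.0 + 7.9) / 5 = 7.4800
UCL_s = B₄·s̄ = 1.761 × 7.4800 = 13.1723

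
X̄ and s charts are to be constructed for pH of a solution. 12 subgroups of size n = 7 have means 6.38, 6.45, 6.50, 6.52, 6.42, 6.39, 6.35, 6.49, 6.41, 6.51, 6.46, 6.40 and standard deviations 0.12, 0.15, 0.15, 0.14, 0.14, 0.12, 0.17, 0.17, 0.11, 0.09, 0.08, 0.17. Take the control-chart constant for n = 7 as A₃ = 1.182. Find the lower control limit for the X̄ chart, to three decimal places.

6.281

X̄̄ = (6.38 + 6.45 + 6.50 + 6.52 + 6.42 + 6.39 + 6.35 + 6.49 + 6.41 + 6.51 + 6.46 + 6.40) / 12 = 6.4400
s̄ = (0.12 + 0.15 + 0.15 + 0.14 + 0.14 + 0.12 + 0.17 + 0.17 + 0.11 + 0.09 + 0.08 + 0.17) / 12 = 0.1342
LCL = X̄̄ − A₃·s̄ = 6.4400 − 1.182 × 0.1342 = 6.2814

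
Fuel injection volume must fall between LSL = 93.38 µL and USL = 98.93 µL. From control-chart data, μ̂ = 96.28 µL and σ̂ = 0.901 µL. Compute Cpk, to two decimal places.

Cpu = (USL − μ̂) / (3σ̂) = (98.93 − 96.28) / (3 × 0.901) = 0.9804; Cpl = (μ̂ − LSL) / (3σ̂) = (96.28 − 93.38) / (3 × 0.901) = 1.0729; Cpk = min(Cpu, Cpl) = 0.9804

0.98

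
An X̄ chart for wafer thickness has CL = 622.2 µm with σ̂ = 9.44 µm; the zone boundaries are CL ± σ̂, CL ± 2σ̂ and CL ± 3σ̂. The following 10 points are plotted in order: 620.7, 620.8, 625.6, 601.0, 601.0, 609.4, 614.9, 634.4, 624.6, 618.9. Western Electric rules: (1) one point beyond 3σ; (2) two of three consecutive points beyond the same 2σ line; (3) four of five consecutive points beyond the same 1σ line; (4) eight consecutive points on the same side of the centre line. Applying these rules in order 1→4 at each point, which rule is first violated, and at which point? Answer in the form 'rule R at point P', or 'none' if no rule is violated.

rule 2 at point 5

Zone of each point (C = within 1σ̂, B = 1σ̂–2σ̂, A = 2σ̂–3σ̂, * = beyond 3σ̂; sign = side of CL): 1:-C, 2:-C, 3:+C, 4:-A, 5:-A, 6:-B, 7:-C, 8:+B, 9:+C, 10:-C
Rule 2 (two of three consecutive points beyond the same 2σ limit) is satisfied at point 5.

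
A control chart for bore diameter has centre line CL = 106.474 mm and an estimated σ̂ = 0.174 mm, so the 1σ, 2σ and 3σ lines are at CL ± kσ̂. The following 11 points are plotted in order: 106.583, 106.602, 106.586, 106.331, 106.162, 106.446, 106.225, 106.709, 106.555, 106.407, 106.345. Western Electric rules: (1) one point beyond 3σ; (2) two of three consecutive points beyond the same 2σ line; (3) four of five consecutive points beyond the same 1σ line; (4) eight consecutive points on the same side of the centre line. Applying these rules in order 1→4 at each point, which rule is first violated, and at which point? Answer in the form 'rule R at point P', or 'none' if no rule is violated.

Zone of each point (C = within 1σ̂, B = 1σ̂–2σ̂, A = 2σ̂–3σ̂, * = beyond 3σ̂; sign = side of CL): 1:+C, 2:+C, 3:+C, 4:-C, 5:-B, 6:-C, 7:-B, 8:+B, 9:+C, 10:-C, 11:-C
No rule fires across all 11 points.

none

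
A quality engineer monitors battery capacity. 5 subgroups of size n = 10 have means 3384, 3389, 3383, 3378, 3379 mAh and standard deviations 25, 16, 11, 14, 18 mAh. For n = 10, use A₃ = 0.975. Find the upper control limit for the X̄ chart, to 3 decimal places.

3398.980

X̄̄ = (3384 + 3389 + 3383 + 3378 + 3379) / 5 = 3382.6000
s̄ = (25 + 16 + 11 + 14 + 18) / 5 = 16.8000
UCL = X̄̄ + A₃·s̄ = 3382.6000 + 0.975 × 16.8000 = 3398.9800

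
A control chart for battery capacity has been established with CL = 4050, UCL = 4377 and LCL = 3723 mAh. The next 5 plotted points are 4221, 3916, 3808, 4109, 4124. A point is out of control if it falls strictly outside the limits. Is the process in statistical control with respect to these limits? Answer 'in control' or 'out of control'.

All 5 points lie within [3723, 4377].

in control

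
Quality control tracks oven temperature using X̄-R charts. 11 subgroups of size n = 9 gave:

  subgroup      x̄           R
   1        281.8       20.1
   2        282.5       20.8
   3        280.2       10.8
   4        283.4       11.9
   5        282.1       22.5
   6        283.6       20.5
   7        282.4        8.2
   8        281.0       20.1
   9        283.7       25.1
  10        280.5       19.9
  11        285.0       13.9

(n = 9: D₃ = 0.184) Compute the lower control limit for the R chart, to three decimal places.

R̄ = (20.1 + 20.8 + 10.8 + 11.9 + 22.5 + 20.5 + 8.2 + 20.1 + 25.1 + 19.9 + 13.9) / 11 = 193.8000 / 11 = 17.6182
LCL_R = D₃·R̄ = 0.184 × 17.6182 = 3.2417

3.242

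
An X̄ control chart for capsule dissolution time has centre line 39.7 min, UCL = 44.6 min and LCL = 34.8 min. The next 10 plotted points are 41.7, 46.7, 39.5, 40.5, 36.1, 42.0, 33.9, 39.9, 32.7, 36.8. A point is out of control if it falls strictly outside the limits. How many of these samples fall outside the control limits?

Compare each point to [34.8, 44.6]: sample 2 = 46.7 > UCL; sample 7 = 33.9 < LCL; sample 9 = 32.7 < LCL.

3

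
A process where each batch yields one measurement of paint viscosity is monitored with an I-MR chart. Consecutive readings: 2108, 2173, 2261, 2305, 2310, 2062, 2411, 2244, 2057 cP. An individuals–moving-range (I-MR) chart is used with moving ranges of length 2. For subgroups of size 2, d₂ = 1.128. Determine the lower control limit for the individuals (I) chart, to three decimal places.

X̄ = (2108 + 2173 + 2261 + 2305 + 2310 + 2062 + 2411 + 2244 + 2057) / 9 = 2214.5556
Moving ranges: 65, 88, 44, 5, 248, 349, 167, 187; M̄R̄ = 1153.0000 / 8 = 144.1250
LCL = X̄ − 3·M̄R̄/d₂ = 2214.5556 − 3 × 144.1250 / 1.128 = 1831.2444

1831.244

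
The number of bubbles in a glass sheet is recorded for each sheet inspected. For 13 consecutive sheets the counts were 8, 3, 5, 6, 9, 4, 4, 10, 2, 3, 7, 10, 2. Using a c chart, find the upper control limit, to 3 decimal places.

12.724

c̄ = (8 + 3 + 5 + 6 + 9 + 4 + 4 + 10 + 2 + 3 + 7 + 10 + 2) / 13 = 73 / 13 = 5.6154
UCL = c̄ + 3√c̄ = 5.6154 + 3 × √5.6154 = 5.6154 + 3 × 2.3697 = 12.7244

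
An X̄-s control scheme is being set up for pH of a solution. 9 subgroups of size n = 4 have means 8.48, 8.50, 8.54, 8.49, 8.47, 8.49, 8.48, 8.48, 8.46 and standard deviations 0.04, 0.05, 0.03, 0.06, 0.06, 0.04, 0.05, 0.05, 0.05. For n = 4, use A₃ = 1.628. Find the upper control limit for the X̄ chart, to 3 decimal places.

X̄̄ = (8.48 + 8.50 + 8.54 + 8.49 + 8.47 + 8.49 + 8.48 + 8.48 + 8.46) / 9 = 8.4878
s̄ = (0.04 + 0.05 + 0.03 + 0.06 + 0.06 + 0.04 + 0.05 + 0.05 + 0.05) / 9 = 0.0478
UCL = X̄̄ + A₃·s̄ = 8.4878 + 1.628 × 0.0478 = 8.5656

8.566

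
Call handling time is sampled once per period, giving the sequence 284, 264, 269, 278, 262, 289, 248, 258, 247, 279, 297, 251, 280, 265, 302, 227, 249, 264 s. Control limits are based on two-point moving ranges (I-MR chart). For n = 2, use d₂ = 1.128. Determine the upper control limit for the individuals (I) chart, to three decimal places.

X̄ = (284 + 264 + 269 + 278 + 262 + 289 + 248 + 258 + 247 + 279 + 297 + 251 + 280 + 265 + 302 + 227 + 249 + 264) / 18 = 267.3889
Moving ranges: 20, 5, 9, 16, 27, 41, 10, 11, 32, 18, 46, 29, 15, 37, 75, 22, 15; M̄R̄ = 428.0000 / 17 = 25.1765
UCL = X̄ + 3·M̄R̄/d₂ = 267.3889 + 3 × 25.1765 / 1.128 = 334.3476

334.348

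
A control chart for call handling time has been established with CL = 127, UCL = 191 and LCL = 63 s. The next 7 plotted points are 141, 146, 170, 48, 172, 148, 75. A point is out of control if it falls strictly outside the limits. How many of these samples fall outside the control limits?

1

Compare each point to [63, 191]: sample 4 = 48 < LCL.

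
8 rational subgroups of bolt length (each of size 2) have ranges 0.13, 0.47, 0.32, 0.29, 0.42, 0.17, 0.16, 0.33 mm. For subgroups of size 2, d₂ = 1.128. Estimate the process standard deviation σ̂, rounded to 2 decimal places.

0.25

R̄ = (0.13 + 0.47 + 0.32 + 0.29 + 0.42 + 0.17 + 0.16 + 0.33) / 8 = 0.2863
σ̂ = R̄ / d₂ = 0.2863 / 1.128 = 0.2538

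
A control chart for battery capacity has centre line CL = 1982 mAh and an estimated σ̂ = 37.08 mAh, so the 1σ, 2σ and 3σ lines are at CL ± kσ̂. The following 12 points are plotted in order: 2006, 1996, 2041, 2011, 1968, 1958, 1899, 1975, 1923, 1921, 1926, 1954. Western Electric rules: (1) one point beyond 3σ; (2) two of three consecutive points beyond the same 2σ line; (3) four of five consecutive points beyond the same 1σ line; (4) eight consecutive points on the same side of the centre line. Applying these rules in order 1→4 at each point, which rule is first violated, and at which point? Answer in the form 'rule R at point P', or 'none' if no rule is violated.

Zone of each point (C = within 1σ̂, B = 1σ̂–2σ̂, A = 2σ̂–3σ̂, * = beyond 3σ̂; sign = side of CL): 1:+C, 2:+C, 3:+B, 4:+C, 5:-C, 6:-C, 7:-A, 8:-C, 9:-B, 10:-B, 11:-B, 12:-C
Rule 3 (four of five consecutive points beyond the same 1σ limit) is satisfied at point 11.

rule 3 at point 11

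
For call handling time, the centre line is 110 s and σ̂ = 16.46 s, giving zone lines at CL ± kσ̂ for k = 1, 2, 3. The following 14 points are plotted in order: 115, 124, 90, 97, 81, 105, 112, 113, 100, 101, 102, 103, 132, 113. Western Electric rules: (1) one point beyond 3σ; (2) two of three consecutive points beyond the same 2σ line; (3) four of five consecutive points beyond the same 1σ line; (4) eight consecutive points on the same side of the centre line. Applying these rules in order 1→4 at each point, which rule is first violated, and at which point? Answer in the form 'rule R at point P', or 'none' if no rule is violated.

none

Zone of each point (C = within 1σ̂, B = 1σ̂–2σ̂, A = 2σ̂–3σ̂, * = beyond 3σ̂; sign = side of CL): 1:+C, 2:+C, 3:-B, 4:-C, 5:-B, 6:-C, 7:+C, 8:+C, 9:-C, 10:-C, 11:-C, 12:-C, 13:+B, 14:+C
No rule fires across all 14 points.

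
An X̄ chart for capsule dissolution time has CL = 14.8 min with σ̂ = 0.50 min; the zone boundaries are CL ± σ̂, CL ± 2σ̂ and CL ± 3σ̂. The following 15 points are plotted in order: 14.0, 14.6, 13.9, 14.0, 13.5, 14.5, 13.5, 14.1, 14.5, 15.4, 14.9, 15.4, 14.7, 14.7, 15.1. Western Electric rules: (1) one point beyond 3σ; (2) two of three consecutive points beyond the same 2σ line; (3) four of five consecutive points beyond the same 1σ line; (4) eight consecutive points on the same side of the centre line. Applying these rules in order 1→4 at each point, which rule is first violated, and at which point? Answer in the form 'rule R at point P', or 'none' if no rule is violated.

Zone of each point (C = within 1σ̂, B = 1σ̂–2σ̂, A = 2σ̂–3σ̂, * = beyond 3σ̂; sign = side of CL): 1:-B, 2:-C, 3:-B, 4:-B, 5:-A, 6:-C, 7:-A, 8:-B, 9:-C, 10:+B, 11:+C, 12:+B, 13:-C, 14:-C, 15:+C
Rule 3 (four of five consecutive points beyond the same 1σ limit) is satisfied at point 5.

rule 3 at point 5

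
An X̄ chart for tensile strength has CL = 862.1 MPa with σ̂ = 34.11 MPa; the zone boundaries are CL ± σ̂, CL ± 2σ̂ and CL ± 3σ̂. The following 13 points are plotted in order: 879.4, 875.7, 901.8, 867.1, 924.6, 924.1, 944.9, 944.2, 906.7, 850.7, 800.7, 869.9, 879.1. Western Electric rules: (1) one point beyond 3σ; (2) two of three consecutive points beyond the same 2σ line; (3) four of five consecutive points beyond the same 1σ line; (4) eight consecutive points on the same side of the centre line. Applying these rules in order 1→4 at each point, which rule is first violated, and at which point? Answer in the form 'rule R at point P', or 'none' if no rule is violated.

Zone of each point (C = within 1σ̂, B = 1σ̂–2σ̂, A = 2σ̂–3σ̂, * = beyond 3σ̂; sign = side of CL): 1:+C, 2:+C, 3:+B, 4:+C, 5:+B, 6:+B, 7:+A, 8:+A, 9:+B, 10:-C, 11:-B, 12:+C, 13:+C
Rule 3 (four of five consecutive points beyond the same 1σ limit) is satisfied at point 7.

rule 3 at point 7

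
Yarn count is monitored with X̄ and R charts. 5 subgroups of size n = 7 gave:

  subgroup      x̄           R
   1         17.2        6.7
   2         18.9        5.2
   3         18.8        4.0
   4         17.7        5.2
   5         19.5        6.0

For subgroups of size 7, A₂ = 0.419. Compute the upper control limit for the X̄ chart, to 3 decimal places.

20.691

X̄̄ = (17.2 + 18.9 + 18.8 + 17.7 + 19.5) / 5 = 92.1000 / 5 = 18.4200
R̄ = (6.7 + 5.2 + 4.0 + 5.2 + 6.0) / 5 = 27.1000 / 5 = 5.4200
UCL = X̄̄ + A₂·R̄ = 18.4200 + 0.419 × 5.4200 = 20.6910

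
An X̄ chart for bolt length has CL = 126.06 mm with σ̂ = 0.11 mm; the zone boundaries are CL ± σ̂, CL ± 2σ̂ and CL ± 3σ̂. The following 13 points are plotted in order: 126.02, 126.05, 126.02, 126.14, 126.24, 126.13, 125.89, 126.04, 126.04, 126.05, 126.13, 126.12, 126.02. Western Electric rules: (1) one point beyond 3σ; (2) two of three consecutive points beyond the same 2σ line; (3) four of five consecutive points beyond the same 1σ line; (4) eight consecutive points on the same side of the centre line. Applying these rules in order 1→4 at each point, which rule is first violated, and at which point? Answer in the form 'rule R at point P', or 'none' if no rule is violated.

Zone of each point (C = within 1σ̂, B = 1σ̂–2σ̂, A = 2σ̂–3σ̂, * = beyond 3σ̂; sign = side of CL): 1:-C, 2:-C, 3:-C, 4:+C, 5:+B, 6:+C, 7:-B, 8:-C, 9:-C, 10:-C, 11:+C, 12:+C, 13:-C
No rule fires across all 13 points.

none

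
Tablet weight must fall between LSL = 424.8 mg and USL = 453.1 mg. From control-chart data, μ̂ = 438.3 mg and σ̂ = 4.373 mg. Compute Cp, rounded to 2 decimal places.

1.08

Cp = (USL − LSL) / (6σ̂) = (453.1 − 424.8) / (6 × 4.373) = 28.3000 / 26.2380 = 1.0786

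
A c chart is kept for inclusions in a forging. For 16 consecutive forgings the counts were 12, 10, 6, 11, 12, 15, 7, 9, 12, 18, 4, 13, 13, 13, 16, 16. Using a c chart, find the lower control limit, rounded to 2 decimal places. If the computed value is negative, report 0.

1.43

c̄ = (12 + 10 + 6 + 11 + 12 + 15 + 7 + 9 + 12 + 18 + 4 + 13 + 13 + 13 + 16 + 16) / 16 = 187 / 16 = 11.6875
LCL = c̄ − 3√c̄ = 11.6875 − 3 × 3.4187 = 1.4314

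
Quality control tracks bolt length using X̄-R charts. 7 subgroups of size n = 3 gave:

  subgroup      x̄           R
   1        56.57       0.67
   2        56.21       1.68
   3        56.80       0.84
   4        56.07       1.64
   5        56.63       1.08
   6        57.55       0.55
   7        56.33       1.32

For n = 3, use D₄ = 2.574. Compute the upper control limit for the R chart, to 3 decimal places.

2.861

R̄ = (0.67 + 1.68 + 0.84 + 1.64 + 1.08 + 0.55 + 1.32) / 7 = 7.7800 / 7 = 1.1114
UCL_R = D₄·R̄ = 2.574 × 1.1114 = 2.8608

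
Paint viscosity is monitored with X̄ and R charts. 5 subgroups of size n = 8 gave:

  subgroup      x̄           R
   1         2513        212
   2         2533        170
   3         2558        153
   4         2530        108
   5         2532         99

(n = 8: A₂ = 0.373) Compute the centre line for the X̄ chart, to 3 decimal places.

2533.200

X̄̄ = (2513 + 2533 + 2558 + 2530 + 2532) / 5 = 12666.0000 / 5 = 2533.2000
CL = X̄̄ = 2533.2000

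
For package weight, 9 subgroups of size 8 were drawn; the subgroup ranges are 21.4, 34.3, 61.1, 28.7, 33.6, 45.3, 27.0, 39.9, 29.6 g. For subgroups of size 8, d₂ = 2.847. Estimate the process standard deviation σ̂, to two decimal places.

R̄ = (21.4 + 34.3 + 61.1 + 28.7 + 33.6 + 45.3 + 27.0 + 39.9 + 29.6) / 9 = 35.6556
σ̂ = R̄ / d₂ = 35.6556 / 2.847 = 12.5239

12.52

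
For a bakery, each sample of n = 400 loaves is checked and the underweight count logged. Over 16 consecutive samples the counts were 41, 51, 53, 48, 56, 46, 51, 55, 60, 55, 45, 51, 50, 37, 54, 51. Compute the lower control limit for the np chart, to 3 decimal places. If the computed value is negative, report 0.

30.364

p̄ = Σdᵢ / (k·n) = 804 / (16 × 400) = 0.12562
LCL = np̄ − 3·√(np̄(1−p̄)) = 50.2500 − 3 × 6.6285 = 30.3644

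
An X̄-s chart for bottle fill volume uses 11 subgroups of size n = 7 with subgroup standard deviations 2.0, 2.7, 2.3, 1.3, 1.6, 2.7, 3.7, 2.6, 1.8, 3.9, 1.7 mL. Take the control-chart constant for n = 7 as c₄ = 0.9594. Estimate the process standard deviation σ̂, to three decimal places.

2.492

s̄ = (2.0 + 2.7 + 2.3 + 1.3 + 1.6 + 2.7 + 3.7 + 2.6 + 1.8 + 3.9 + 1.7) / 11 = 2.3909
σ̂ = s̄ / c₄ = 2.3909 / 0.9594 = 2.4921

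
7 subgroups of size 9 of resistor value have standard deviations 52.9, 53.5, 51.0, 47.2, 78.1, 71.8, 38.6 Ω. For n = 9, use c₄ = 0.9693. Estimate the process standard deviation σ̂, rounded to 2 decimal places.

s̄ = (52.9 + 53.5 + 51.0 + 47.2 + 78.1 + 71.8 + 38.6) / 7 = 56.1571
σ̂ = s̄ / c₄ = 56.1571 / 0.9693 = 57.9358

57.94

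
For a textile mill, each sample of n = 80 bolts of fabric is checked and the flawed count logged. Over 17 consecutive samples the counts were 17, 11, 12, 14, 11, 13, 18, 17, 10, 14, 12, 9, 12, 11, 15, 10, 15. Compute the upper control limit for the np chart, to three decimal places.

22.899

p̄ = Σdᵢ / (k·n) = 221 / (17 × 80) = 0.16250
UCL = np̄ + 3·√(np̄(1−p̄)) = 13.0000 + 3 × √(13.0000×0.83750) = 13.0000 + 3 × 3.2996 = 22.8989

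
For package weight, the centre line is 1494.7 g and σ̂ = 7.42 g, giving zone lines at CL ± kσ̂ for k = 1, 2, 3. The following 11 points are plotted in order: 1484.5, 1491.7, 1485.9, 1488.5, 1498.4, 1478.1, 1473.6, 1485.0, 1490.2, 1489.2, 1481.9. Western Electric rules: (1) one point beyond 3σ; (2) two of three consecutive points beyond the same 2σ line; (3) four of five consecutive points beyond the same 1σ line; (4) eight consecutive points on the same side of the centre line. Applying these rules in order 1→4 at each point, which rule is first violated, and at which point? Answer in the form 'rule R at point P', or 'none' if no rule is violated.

rule 2 at point 7

Zone of each point (C = within 1σ̂, B = 1σ̂–2σ̂, A = 2σ̂–3σ̂, * = beyond 3σ̂; sign = side of CL): 1:-B, 2:-C, 3:-B, 4:-C, 5:+C, 6:-A, 7:-A, 8:-B, 9:-C, 10:-C, 11:-B
Rule 2 (two of three consecutive points beyond the same 2σ limit) is satisfied at point 7.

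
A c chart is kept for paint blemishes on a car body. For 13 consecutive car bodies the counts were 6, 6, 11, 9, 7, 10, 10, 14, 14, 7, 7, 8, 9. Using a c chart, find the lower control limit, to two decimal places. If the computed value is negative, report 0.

c̄ = (6 + 6 + 11 + 9 + 7 + 10 + 10 + 14 + 14 + 7 + 7 + 8 + 9) / 13 = 118 / 13 = 9.0769
LCL = c̄ − 3√c̄ = 9.0769 − 3 × 3.0128 = 0.0385

0.04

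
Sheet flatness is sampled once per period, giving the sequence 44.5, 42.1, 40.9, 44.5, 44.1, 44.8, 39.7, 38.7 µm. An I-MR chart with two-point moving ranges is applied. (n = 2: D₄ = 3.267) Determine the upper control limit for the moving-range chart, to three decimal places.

Moving ranges: 2.4, 1.2, 3.6, 0.4, 0.7, 5.1, 1.0; M̄R̄ = 14.4000 / 7 = 2.0571
UCL_MR = D₄·M̄R̄ = 3.267 × 2.0571 = 6.7207

6.721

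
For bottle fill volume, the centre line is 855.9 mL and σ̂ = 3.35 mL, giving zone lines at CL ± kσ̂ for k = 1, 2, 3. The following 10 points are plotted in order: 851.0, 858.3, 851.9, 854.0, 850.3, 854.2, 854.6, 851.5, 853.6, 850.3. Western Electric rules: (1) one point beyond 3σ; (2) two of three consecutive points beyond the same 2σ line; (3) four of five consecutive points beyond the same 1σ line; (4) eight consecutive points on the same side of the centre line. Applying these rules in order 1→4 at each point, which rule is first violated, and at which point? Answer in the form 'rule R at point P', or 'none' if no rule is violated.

rule 4 at point 10

Zone of each point (C = within 1σ̂, B = 1σ̂–2σ̂, A = 2σ̂–3σ̂, * = beyond 3σ̂; sign = side of CL): 1:-B, 2:+C, 3:-B, 4:-C, 5:-B, 6:-C, 7:-C, 8:-B, 9:-C, 10:-B
Rule 4 (eight consecutive points on the same side of the centre line) is satisfied at point 10.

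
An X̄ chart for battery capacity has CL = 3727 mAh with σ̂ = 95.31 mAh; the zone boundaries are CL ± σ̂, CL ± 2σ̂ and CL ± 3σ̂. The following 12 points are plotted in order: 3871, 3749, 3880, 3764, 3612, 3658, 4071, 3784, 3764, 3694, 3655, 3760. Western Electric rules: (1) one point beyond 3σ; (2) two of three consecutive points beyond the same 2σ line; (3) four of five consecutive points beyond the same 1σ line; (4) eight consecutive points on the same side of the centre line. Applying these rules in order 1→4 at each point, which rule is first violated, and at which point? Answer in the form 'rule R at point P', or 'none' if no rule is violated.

rule 1 at point 7

Zone of each point (C = within 1σ̂, B = 1σ̂–2σ̂, A = 2σ̂–3σ̂, * = beyond 3σ̂; sign = side of CL): 1:+B, 2:+C, 3:+B, 4:+C, 5:-B, 6:-C, 7:+*, 8:+C, 9:+C, 10:-C, 11:-C, 12:+C
Rule 1 (one point beyond the 3σ limits) is satisfied at point 7.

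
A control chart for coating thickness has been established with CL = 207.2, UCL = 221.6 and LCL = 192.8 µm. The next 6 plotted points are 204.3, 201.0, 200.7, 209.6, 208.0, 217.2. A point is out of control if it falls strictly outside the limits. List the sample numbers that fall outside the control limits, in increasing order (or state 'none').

All 6 points lie within [192.8, 221.6].

none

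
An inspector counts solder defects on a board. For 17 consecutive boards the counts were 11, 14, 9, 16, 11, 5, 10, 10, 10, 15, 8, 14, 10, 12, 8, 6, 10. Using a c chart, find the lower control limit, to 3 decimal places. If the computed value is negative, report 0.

c̄ = (11 + 14 + 9 + 16 + 11 + 5 + 10 + 10 + 10 + 15 + 8 + 14 + 10 + 12 + 8 + 6 + 10) / 17 = 179 / 17 = 10.5294
LCL = c̄ − 3√c̄ = 10.5294 − 3 × 3.2449 = 0.7947

0.795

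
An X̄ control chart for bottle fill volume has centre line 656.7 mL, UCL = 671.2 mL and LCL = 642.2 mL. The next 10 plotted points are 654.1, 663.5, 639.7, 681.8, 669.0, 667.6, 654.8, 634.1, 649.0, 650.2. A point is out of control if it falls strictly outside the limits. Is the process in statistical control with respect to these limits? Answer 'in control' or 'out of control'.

out of control

Compare each point to [642.2, 671.2]: sample 3 = 639.7 < LCL; sample 4 = 681.8 > UCL; sample 8 = 634.1 < LCL.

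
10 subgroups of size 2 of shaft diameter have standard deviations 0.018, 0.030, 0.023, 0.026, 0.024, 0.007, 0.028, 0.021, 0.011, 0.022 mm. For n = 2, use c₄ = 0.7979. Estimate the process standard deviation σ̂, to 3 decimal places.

0.026

s̄ = (0.018 + 0.030 + 0.023 + 0.026 + 0.024 + 0.007 + 0.028 + 0.021 + 0.011 + 0.022) / 10 = 0.0210
σ̂ = s̄ / c₄ = 0.0210 / 0.7979 = 0.0263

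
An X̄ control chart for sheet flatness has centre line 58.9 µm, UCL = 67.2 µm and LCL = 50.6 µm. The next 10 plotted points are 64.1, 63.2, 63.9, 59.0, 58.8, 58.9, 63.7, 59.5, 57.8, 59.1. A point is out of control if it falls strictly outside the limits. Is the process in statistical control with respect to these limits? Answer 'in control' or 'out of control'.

All 10 points lie within [50.6, 67.2].

in control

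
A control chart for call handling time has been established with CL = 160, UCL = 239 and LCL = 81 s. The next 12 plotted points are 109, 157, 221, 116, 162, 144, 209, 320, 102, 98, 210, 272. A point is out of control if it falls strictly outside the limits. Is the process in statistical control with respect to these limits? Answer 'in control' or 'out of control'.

Compare each point to [81, 239]: sample 8 = 320 > UCL; sample 12 = 272 > UCL.

out of control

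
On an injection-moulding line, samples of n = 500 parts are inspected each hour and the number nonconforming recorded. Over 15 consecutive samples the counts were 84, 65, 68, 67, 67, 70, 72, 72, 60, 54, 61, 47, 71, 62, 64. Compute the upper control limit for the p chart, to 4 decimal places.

p̄ = Σdᵢ / (k·n) = 984 / (15 × 500) = 0.13120
UCL = p̄ + 3·√(p̄(1−p̄)/n) = 0.13120 + 3 × √(0.13120×0.86880/500) = 0.13120 + 3 × 0.01510 = 0.17650

0.1765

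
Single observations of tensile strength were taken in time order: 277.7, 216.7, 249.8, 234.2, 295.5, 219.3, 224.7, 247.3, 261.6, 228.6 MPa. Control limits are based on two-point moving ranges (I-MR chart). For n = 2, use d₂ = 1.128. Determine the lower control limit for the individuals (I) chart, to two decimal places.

150.24

X̄ = (277.7 + 216.7 + 249.8 + 234.2 + 295.5 + 219.3 + 224.7 + 247.3 + 261.6 + 228.6) / 10 = 245.5400
Moving ranges: 61.0, 33.1, 15.6, 61.3, 76.2, 5.4, 22.6, 14.3, 33.0; M̄R̄ = 322.5000 / 9 = 35.8333
LCL = X̄ − 3·M̄R̄/d₂ = 245.5400 − 3 × 35.8333 / 1.128 = 150.2386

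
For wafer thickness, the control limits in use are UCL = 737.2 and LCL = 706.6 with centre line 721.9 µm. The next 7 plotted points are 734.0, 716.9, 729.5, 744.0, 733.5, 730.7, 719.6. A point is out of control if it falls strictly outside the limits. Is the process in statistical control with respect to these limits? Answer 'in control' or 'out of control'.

out of control

Compare each point to [706.6, 737.2]: sample 4 = 744.0 > UCL.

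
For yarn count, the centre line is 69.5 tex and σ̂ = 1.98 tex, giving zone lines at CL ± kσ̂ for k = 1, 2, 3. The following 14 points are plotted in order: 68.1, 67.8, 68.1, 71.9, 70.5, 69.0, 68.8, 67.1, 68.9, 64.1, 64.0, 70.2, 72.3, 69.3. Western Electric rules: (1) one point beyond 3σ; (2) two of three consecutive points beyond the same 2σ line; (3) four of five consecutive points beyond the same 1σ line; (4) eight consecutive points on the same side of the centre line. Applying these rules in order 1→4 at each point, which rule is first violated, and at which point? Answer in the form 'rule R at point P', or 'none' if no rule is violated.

rule 2 at point 11

Zone of each point (C = within 1σ̂, B = 1σ̂–2σ̂, A = 2σ̂–3σ̂, * = beyond 3σ̂; sign = side of CL): 1:-C, 2:-C, 3:-C, 4:+B, 5:+C, 6:-C, 7:-C, 8:-B, 9:-C, 10:-A, 11:-A, 12:+C, 13:+B, 14:-C
Rule 2 (two of three consecutive points beyond the same 2σ limit) is satisfied at point 11.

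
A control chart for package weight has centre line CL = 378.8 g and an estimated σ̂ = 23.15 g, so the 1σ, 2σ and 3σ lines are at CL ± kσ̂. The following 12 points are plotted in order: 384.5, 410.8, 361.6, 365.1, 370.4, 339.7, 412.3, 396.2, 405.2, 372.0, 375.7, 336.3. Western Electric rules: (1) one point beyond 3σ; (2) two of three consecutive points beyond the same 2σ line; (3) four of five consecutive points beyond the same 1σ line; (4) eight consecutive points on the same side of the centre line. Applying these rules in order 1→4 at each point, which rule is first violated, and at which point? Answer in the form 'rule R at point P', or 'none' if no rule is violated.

Zone of each point (C = within 1σ̂, B = 1σ̂–2σ̂, A = 2σ̂–3σ̂, * = beyond 3σ̂; sign = side of CL): 1:+C, 2:+B, 3:-C, 4:-C, 5:-C, 6:-B, 7:+B, 8:+C, 9:+B, 10:-C, 11:-C, 12:-B
No rule fires across all 12 points.

none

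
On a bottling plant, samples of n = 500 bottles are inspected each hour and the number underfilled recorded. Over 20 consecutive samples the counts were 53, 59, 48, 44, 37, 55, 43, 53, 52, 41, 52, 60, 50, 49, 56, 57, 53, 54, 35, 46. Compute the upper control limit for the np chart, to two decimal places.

69.95

p̄ = Σdᵢ / (k·n) = 997 / (20 × 500) = 0.09970
UCL = np̄ + 3·√(np̄(1−p̄)) = 49.8500 + 3 × √(49.8500×0.90030) = 49.8500 + 3 × 6.6993 = 69.9478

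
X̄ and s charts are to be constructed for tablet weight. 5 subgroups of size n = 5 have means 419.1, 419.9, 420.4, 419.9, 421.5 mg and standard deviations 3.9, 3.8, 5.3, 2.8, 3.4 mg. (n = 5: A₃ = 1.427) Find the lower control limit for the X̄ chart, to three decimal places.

X̄̄ = (419.1 + 419.9 + 420.4 + 419.9 + 421.5) / 5 = 420.1600
s̄ = (3.9 + 3.8 + 5.3 + 2.8 + 3.4) / 5 = 3.8400
LCL = X̄̄ − A₃·s̄ = 420.1600 − 1.427 × 3.8400 = 414.6803

414.680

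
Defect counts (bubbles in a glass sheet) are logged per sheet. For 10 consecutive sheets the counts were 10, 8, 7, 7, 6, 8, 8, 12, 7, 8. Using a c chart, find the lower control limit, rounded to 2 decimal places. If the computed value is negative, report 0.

0.00

c̄ = (10 + 8 + 7 + 7 + 6 + 8 + 8 + 12 + 7 + 8) / 10 = 81 / 10 = 8.1000
LCL = c̄ − 3√c̄ = 8.1000 − 3 × 2.8460 = -0.4381 → 0 (cannot be negative)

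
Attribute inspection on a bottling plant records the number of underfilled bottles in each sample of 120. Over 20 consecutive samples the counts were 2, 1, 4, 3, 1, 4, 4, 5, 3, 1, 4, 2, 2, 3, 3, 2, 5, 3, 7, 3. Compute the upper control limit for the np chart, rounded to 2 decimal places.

8.31

p̄ = Σdᵢ / (k·n) = 62 / (20 × 120) = 0.02583
UCL = np̄ + 3·√(np̄(1−p̄)) = 3.1000 + 3 × √(3.1000×0.97417) = 3.1000 + 3 × 1.7378 = 8.3134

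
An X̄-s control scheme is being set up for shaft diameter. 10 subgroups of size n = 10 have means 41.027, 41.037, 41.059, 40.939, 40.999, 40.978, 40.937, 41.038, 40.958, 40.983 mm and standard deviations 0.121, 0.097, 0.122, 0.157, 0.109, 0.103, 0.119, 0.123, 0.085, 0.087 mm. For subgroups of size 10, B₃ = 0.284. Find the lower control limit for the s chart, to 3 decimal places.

0.032

s̄ = (0.121 + 0.097 + 0.122 + 0.157 + 0.109 + 0.103 + 0.119 + 0.123 + 0.085 + 0.087) / 10 = 0.1123
LCL_s = B₃·s̄ = 0.284 × 0.1123 = 0.0319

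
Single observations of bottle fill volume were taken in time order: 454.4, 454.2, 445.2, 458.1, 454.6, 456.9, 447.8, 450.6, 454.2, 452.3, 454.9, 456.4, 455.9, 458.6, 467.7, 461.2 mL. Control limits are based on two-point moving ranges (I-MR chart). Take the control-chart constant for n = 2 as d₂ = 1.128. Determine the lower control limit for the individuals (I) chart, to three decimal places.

443.095

X̄ = (454.4 + 454.2 + 445.2 + 458.1 + 454.6 + 456.9 + 447.8 + 450.6 + 454.2 + 452.3 + 454.9 + 456.4 + 455.9 + 458.6 + 467.7 + 461.2) / 16 = 455.1875
Moving ranges: 0.2, 9.0, 12.9, 3.5, 2.3, 9.1, 2.8, 3.6, 1.9, 2.6, 1.5, 0.5, 2.7, 9.1, 6.5; M̄R̄ = 68.2000 / 15 = 4.5467
LCL = X̄ − 3·M̄R̄/d₂ = 455.1875 − 3 × 4.5467 / 1.128 = 443.0953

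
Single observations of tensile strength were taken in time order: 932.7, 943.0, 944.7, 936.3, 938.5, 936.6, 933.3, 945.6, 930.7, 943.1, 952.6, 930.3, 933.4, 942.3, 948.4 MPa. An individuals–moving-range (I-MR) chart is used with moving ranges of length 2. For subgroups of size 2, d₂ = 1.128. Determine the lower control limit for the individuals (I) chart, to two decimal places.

917.15

X̄ = (932.7 + 943.0 + 944.7 + 936.3 + 938.5 + 936.6 + 933.3 + 945.6 + 930.7 + 943.1 + 952.6 + 930.3 + 933.4 + 942.3 + 948.4) / 15 = 939.4333
Moving ranges: 10.3, 1.7, 8.4, 2.2, 1.9, 3.3, 12.3, 14.9, 12.4, 9.5, 22.3, 3.1, 8.9, 6.1; M̄R̄ = 117.3000 / 14 = 8.3786
LCL = X̄ − 3·M̄R̄/d₂ = 939.4333 − 3 × 8.3786 / 1.128 = 917.1499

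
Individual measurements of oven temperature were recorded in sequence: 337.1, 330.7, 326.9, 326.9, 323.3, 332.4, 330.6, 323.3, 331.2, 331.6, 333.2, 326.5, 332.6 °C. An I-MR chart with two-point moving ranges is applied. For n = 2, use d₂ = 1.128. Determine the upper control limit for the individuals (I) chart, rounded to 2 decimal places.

341.84

X̄ = (337.1 + 330.7 + 326.9 + 326.9 + 323.3 + 332.4 + 330.6 + 323.3 + 331.2 + 331.6 + 333.2 + 326.5 + 332.6) / 13 = 329.7154
Moving ranges: 6.4, 3.8, 0.0, 3.6, 9.1, 1.8, 7.3, 7.9, 0.4, 1.6, 6.7, 6.1; M̄R̄ = 54.7000 / 12 = 4.5583
UCL = X̄ + 3·M̄R̄/d₂ = 329.7154 + 3 × 4.5583 / 1.128 = 341.8386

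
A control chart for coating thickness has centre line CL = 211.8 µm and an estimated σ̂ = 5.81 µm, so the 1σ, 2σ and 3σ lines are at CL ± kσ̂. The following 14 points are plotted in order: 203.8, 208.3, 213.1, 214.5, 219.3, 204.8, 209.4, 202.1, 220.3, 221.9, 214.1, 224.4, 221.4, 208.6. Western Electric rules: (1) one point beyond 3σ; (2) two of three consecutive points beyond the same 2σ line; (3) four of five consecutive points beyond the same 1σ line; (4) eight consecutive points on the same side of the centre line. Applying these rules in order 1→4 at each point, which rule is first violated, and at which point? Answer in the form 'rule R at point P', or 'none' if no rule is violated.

rule 3 at point 13

Zone of each point (C = within 1σ̂, B = 1σ̂–2σ̂, A = 2σ̂–3σ̂, * = beyond 3σ̂; sign = side of CL): 1:-B, 2:-C, 3:+C, 4:+C, 5:+B, 6:-B, 7:-C, 8:-B, 9:+B, 10:+B, 11:+C, 12:+A, 13:+B, 14:-C
Rule 3 (four of five consecutive points beyond the same 1σ limit) is satisfied at point 13.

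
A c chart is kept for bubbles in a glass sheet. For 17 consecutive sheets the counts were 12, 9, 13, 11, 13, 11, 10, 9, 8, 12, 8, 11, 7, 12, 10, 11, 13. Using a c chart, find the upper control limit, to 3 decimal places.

20.350

c̄ = (12 + 9 + 13 + 11 + 13 + 11 + 10 + 9 + 8 + 12 + 8 + 11 + 7 + 12 + 10 + 11 + 13) / 17 = 180 / 17 = 10.5882
UCL = c̄ + 3√c̄ = 10.5882 + 3 × √10.5882 = 10.5882 + 3 × 3.2540 = 20.3501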